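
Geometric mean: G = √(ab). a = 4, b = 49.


GM = √(4×49) = √196 = 14

GM = 14


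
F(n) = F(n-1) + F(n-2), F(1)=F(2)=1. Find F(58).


Fibonacci sequence: 1, 1, 2, 3, 5, 8, 13, 21, 34, 55, 89, ...
F(58) = 591286729879

F(58) = 591286729879


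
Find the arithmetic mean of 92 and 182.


AM = (92 + 182)/2 = 274/2 = 137

AM = 137


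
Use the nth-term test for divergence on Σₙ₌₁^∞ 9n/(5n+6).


lim(n→∞) 9n/(5n+6) = 9/5 = 9/5  (divide numerator and denominator by n)
lim aₙ = 9/5 ≠ 0 → series DIVERGES

Diverges (lim aₙ = 9/5 ≠ 0)


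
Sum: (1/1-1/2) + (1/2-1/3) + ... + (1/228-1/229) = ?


Telescoping: adjacent terms cancel.
= 1/1 - 1/229
= 1 - 1/229 = 228/229

Sum = 228/229


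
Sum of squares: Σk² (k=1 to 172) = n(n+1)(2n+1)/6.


n = 172
n(n+1)(2n+1)/6 = 172×173×345/6
= 10265820/6 = 1710970

Σk² = 1710970


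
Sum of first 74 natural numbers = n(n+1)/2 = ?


n(n+1)/2 = 74×75/2 = 5550/2 = 2775

Σk = 2775


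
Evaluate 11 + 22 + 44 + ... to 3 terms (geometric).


Sₙ = 11×(2^3 - 1)/(2 - 1)
= 11×(8 - 1)/1
= 11×7/1
= 77

S_3 = 77


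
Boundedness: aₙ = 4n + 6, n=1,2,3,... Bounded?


aₙ = 4n + 6 → as n→∞, aₙ→∞
No finite upper bound exists
The sequence is UNBOUNDED

Unbounded (aₙ → ∞ as n → ∞)


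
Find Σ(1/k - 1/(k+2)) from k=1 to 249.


Telescoping with gap 2: two head and two tail terms survive.
= (1 + 1/2) - (1/250 + 1/251)
= 3/2 - 1/250 - 1/251 = 46812/31375

Sum = 46812/31375


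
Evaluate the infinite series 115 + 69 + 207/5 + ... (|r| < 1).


S∞ = a₁/(1-r) = 115/(1 - 3/5)
= 115/(2/5)
= 575/2

S∞ = 575/2


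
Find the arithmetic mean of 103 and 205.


AM = (103 + 205)/2 = 308/2 = 154

AM = 154


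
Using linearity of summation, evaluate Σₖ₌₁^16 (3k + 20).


Σ(3k+20) = 3·Σk + 20·n
= 3·136 + 20·16
= 408 + 320 = 728

Σ = 728


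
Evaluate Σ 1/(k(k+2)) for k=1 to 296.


1/(k(k+2)) = (1/2)·(1/k - 1/(k+2)) (partial fractions)
Telescoping: Σ = (1/2)·(1 + 1/2 - 1/297 - 1/298) = 33041/44253

Sum = 33041/44253


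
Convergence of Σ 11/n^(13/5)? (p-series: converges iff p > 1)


p-series test: Σ c/n^p converges if p > 1, diverges if p ≤ 1 (constant c > 0 doesn't affect convergence).
p = 13/5
13/5 > 1 → CONVERGES

Converges (p = 13/5 > 1)


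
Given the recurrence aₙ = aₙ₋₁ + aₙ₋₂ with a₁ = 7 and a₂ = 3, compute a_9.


Computing iteratively: 7, 3, 10, 13, 23, 36, 59, 95, 154
a_9 = 154

a_9 = 154


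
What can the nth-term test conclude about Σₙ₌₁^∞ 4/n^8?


lim(n→∞) 4/n^8 = 0
lim aₙ = 0 → nth-term test is INCONCLUSIVE
(Need other tests; this is actually a convergent p-series with p=8 > 1)

Inconclusive (lim aₙ = 0; need another test)


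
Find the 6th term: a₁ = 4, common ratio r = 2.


aₙ = a₁·r^(n-1)
= 4×2^5
= 4×32
= 128

a_6 = 128


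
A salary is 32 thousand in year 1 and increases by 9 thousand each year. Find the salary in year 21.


aₙ = a₁ + (n-1)d
= 32 + (21-1)×9
= 32 + 180
= 212

a_21 = 212


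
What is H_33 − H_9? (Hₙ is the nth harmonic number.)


Σₖ₌10^33 1/k = 1/10 + 1/11 + 1/12 + ... + 1/33
= 16538538542329/13127595717600
≈ 1.2598

Sum = 16538538542329/13127595717600 ≈ 1.2598


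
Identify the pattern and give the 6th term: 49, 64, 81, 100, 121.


Pattern: perfect squares: n²
Terms: 49, 64, 81, 100, 121
Next term = 144

Next term = 144


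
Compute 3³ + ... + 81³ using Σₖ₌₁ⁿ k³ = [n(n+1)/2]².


Σₖ₌3^81 k³ = [81·82/2]² − [2·3/2]²
= 11029041 − 9 = 11029032

Σk³ = 11029032


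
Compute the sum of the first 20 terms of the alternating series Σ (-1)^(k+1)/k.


S = 1 - 1/2 + 1/3 - 1/4 + 1/5 - 1/6 + 1/7 - 1/8 ± ...
= 0.6688
(Full series converges to +ln(2) ≈ +0.6931)

S_20 = 0.6688


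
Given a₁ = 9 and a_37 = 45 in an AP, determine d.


d = (aₙ - a₁)/(n-1)
= (45 - 9)/(37-1)
= 36/36 = 1

d = 1


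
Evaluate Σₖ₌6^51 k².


Σₖ₌6^51 k² = Σₖ₌₁^51 k² − Σₖ₌₁^5 k²
= 51·52·103/6 − 5·6·11/6
= 45526 − 55 = 45471

Σk² = 45471


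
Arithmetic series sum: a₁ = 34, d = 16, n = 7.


aₙ = 34 + (7-1)×16 = 130
Sₙ = n(a₁+aₙ)/2 = 7×(34+130)/2
= 7×164/2 = 574

S_7 = 574


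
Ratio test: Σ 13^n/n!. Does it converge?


aₙ = 13^n/n!
a_{n+1}/aₙ = 13^(n+1)/(n+1)! × n!/13^n
= 13/(n+1)
L = lim(n→∞) 13/(n+1) = 0
L < 1 → series CONVERGES

Converges (ratio test: L = 0 < 1)


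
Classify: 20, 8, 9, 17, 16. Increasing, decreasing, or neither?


Differences: -12, 1, 8, -1
Difference at position 2 is +1 (> 0) but position 1 is -12 (< 0) — sequence both rises and falls
→ NOT monotonic

Not monotonic


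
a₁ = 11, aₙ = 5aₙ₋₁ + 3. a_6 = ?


Computing step by step:
a_1 = 11
a_2 = 58
a_3 = 293
a_4 = 1468
a_5 = 7343
a_6 = 36718


a_6 = 36718


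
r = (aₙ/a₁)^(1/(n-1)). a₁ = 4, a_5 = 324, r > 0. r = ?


r^(n-1) = aₙ/a₁
r^4 = 324/4 = 81
r = 81^(1/4)
= ±3; taking r > 0 gives r = 3

r = 3


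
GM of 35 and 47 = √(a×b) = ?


GM = √(35×47) = √1645 = 40.5586

GM = 40.5586


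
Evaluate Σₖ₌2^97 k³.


Σₖ₌2^97 k³ = [97·98/2]² − [1·2/2]²
= 22591009 − 1 = 22591008

Σk³ = 22591008


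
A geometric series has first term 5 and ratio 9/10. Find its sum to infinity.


S∞ = a₁/(1-r) = 5/(1 - 9/10)
= 5/(1/10)
= 50

S∞ = 50


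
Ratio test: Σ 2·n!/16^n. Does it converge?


aₙ = 2·n!/16^n
a_{n+1}/aₙ = (n+1)!/16^(n+1) × 16^n/n!  (constant 2 cancels)
= (n+1)/16
L = lim(n→∞) (n+1)/16 = ∞
L > 1 → series DIVERGES

Diverges (ratio test: L = ∞ > 1)


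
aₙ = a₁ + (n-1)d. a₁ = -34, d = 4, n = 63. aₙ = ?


aₙ = a₁ + (n-1)d
= -34 + (63-1)×4
= -34 + 248
= 214

a_63 = 214


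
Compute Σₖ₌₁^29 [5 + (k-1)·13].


aₙ = 5 + (29-1)×13 = 369
Sₙ = n(a₁+aₙ)/2 = 29×(5+369)/2
= 29×374/2 = 5423

S_29 = 5423


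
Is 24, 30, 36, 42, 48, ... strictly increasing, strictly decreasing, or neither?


Differences: 6, 6, 6, 6
All differences > 0 → strictly INCREASING

Monotonically increasing


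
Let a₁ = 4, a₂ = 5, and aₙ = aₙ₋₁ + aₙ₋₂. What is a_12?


Computing iteratively: 4, 5, 9, 14, 23, 37, 60, 97, 157, 254, 411, 665
a_12 = 665

a_12 = 665


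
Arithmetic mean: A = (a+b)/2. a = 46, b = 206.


AM = (46 + 206)/2 = 252/2 = 126

AM = 126


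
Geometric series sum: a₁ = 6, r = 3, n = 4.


Sₙ = 6×(3^4 - 1)/(3 - 1)
= 6×(81 - 1)/2
= 6×80/2
= 240

S_4 = 240


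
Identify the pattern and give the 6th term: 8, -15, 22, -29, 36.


Pattern: alternating sign, magnitude arithmetic (d=7)
Terms: 8, -15, 22, -29, 36
Next term = -43

Next term = -43


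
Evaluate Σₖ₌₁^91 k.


n(n+1)/2 = 91×92/2 = 8372/2 = 4186

Σk = 4186


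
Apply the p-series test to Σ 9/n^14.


p-series test: Σ c/n^p converges if p > 1, diverges if p ≤ 1 (constant c > 0 doesn't affect convergence).
p = 14
14 > 1 → CONVERGES

Converges (p = 14 > 1)


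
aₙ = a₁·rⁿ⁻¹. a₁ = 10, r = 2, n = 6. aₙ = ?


aₙ = a₁·r^(n-1)
= 10×2^5
= 10×32
= 320

a_6 = 320


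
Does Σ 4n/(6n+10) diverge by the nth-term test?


lim(n→∞) 4n/(6n+10) = 4/6 = 2/3  (divide numerator and denominator by n)
lim aₙ = 2/3 ≠ 0 → series DIVERGES

Diverges (lim aₙ = 2/3 ≠ 0)


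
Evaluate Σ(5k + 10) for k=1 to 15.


Σ(5k+10) = 5·Σk + 10·n
= 5·120 + 10·15
= 600 + 150 = 750

Σ = 750


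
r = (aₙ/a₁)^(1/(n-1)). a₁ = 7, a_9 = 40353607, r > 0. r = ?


r^(n-1) = aₙ/a₁
r^8 = 40353607/7 = 5764801
r = 5764801^(1/8)
= ±7; taking r > 0 gives r = 7

r = 7


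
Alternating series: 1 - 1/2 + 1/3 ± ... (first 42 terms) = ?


S = 1 - 1/2 + 1/3 - 1/4 + 1/5 - 1/6 + 1/7 - 1/8 ± ...
= 0.6814
(Full series converges to +ln(2) ≈ +0.6931)

S_42 = 0.6814


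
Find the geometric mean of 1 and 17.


GM = √(1×17) = √17 = 4.1231

GM = 4.1231


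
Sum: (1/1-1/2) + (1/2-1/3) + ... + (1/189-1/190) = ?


Telescoping: adjacent terms cancel.
= 1/1 - 1/190
= 1 - 1/190 = 189/190

Sum = 189/190


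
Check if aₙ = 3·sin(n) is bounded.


For all n, -1 ≤ sin(n) ≤ 1, so -3 ≤ 3·sin(n) ≤ 3
Lower bound: -3, Upper bound: 3
The sequence IS bounded

Bounded (-3 ≤ aₙ ≤ 3)


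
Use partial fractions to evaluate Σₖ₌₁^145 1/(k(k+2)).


1/(k(k+2)) = (1/2)·(1/k - 1/(k+2)) (partial fractions)
Telescoping: Σ = (1/2)·(1 + 1/2 - 1/146 - 1/147) = 7975/10731

Sum = 7975/10731


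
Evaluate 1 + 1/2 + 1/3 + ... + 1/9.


H_9 = 1/1 + 1/2 + 1/3 + 1/4 + 1/5 + 1/6 + 1/7 + 1/8 + 1/9
= 7129/2520
≈ 2.829

H_9 = 7129/2520 ≈ 2.829


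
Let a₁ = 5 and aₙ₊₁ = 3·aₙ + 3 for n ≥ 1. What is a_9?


Computing step by step:
a_1 = 5
a_2 = 18
a_3 = 57
a_4 = 174
a_5 = 525
a_6 = 1578
a_7 = 4737
a_8 = 14214
a_9 = 42645


a_9 = 42645


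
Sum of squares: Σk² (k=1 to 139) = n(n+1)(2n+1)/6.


n = 139
n(n+1)(2n+1)/6 = 139×140×279/6
= 5429340/6 = 904890

Σk² = 904890


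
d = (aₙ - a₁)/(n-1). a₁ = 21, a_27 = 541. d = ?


d = (aₙ - a₁)/(n-1)
= (541 - 21)/(27-1)
= 520/26 = 20

d = 20


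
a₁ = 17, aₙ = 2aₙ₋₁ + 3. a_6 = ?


Computing step by step:
a_1 = 17
a_2 = 37
a_3 = 77
a_4 = 157
a_5 = 317
a_6 = 637


a_6 = 637


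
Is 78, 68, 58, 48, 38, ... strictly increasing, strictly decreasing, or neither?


Differences: -10, -10, -10, -10
All differences < 0 → strictly DECREASING

Monotonically decreasing


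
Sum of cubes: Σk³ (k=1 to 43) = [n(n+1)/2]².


n(n+1)/2 = 43×44/2 = 946
Σk³ = 946² = 894916

Σk³ = 894916


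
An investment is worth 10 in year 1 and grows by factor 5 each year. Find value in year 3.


aₙ = a₁·r^(n-1)
= 10×5^2
= 10×25
= 250

a_3 = 250


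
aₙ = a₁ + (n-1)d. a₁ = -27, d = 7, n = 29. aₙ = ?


aₙ = a₁ + (n-1)d
= -27 + (29-1)×7
= -27 + 196
= 169

a_29 = 169


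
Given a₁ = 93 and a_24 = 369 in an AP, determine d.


d = (aₙ - a₁)/(n-1)
= (369 - 93)/(24-1)
= 276/23 = 12

d = 12


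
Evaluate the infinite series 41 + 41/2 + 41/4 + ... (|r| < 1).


S∞ = a₁/(1-r) = 41/(1 - 1/2)
= 41/(1/2)
= 82

S∞ = 82


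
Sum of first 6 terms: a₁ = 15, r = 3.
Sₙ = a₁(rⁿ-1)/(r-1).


Sₙ = 15×(3^6 - 1)/(3 - 1)
= 15×(729 - 1)/2
= 15×728/2
= 5460

S_6 = 5460


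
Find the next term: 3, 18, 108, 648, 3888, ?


Pattern: geometric (r=6)
Terms: 3, 18, 108, 648, 3888
Next term = 23328

Next term = 23328


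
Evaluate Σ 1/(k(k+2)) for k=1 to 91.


1/(k(k+2)) = (1/2)·(1/k - 1/(k+2)) (partial fractions)
Telescoping: Σ = (1/2)·(1 + 1/2 - 1/92 - 1/93) = 12649/17112

Sum = 12649/17112


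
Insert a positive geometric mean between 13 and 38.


GM = √(13×38) = √494 = 22.2261

GM = 22.2261


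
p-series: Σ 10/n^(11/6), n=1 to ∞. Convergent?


p-series test: Σ c/n^p converges if p > 1, diverges if p ≤ 1 (constant c > 0 doesn't affect convergence).
p = 11/6
11/6 > 1 → CONVERGES

Converges (p = 11/6 > 1)


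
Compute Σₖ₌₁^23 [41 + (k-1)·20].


aₙ = 41 + (23-1)×20 = 481
Sₙ = n(a₁+aₙ)/2 = 23×(41+481)/2
= 23×522/2 = 6003

S_23 = 6003


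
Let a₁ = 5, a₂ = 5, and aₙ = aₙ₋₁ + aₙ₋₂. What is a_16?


Computing iteratively: 5, 5, 10, 15, 25, 40, 65, 105, 170, 275, 445, 720, ...
a_16 = 4935

a_16 = 4935


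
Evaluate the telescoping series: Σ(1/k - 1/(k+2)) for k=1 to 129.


Telescoping with gap 2: two head and two tail terms survive.
= (1 + 1/2) - (1/130 + 1/131)
= 3/2 - 1/130 - 1/131 = 12642/8515

Sum = 12642/8515


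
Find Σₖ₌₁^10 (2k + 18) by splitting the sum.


Σ(2k+18) = 2·Σk + 18·n
= 2·55 + 18·10
= 110 + 180 = 290

Σ = 290


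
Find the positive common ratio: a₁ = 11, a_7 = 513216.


r^(n-1) = aₙ/a₁
r^6 = 513216/11 = 46656
r = 46656^(1/6)
= ±6; taking r > 0 gives r = 6

r = 6


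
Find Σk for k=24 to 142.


Σₖ₌24^142 k = Σₖ₌₁^142 k − Σₖ₌₁^23 k
= 142·143/2 − 23·24/2
= 10153 − 276 = 9877

Σk = 9877


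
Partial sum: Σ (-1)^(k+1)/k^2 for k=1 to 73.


S = 1 - 1/4 + 1/9 - 1/16 + 1/25 - 1/36 + 1/49 - 1/64 ± ...
= 0.8226
(Full series converges to +π²/12 ≈ +0.8225)

S_73 = 0.8226


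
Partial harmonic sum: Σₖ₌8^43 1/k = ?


Σₖ₌8^43 1/k = 1/8 + 1/9 + 1/10 + ... + 1/43
= 1504686277918583399/856326196254765600
≈ 1.7571

Sum = 1504686277918583399/856326196254765600 ≈ 1.7571


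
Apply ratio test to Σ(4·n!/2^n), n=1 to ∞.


aₙ = 4·n!/2^n
a_{n+1}/aₙ = (n+1)!/2^(n+1) × 2^n/n!  (constant 4 cancels)
= (n+1)/2
L = lim(n→∞) (n+1)/2 = ∞
L > 1 → series DIVERGES

Diverges (ratio test: L = ∞ > 1)


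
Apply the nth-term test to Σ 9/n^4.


lim(n→∞) 9/n^4 = 0
lim aₙ = 0 → nth-term test is INCONCLUSIVE
(Need other tests; this is actually a convergent p-series with p=4 > 1)

Inconclusive (lim aₙ = 0; need another test)


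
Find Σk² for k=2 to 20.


Σₖ₌2^20 k² = Σₖ₌₁^20 k² − Σₖ₌₁^1 k²
= 20·21·41/6 − 1·2·3/6
= 2870 − 1 = 2869

Σk² = 2869


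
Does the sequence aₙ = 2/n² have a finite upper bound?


a₁ = 2, a₂ = 2/4, a₃ = 2/9, ...
0 < aₙ ≤ 2 for all n ≥ 1
The sequence IS bounded

Bounded (0 < aₙ ≤ 2)


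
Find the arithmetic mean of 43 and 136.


AM = (43 + 136)/2 = 179/2 = 89.5

AM = 89.5


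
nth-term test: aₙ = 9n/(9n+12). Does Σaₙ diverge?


lim(n→∞) 9n/(9n+12) = 9/9 = 1  (divide numerator and denominator by n)
lim aₙ = 1 ≠ 0 → series DIVERGES

Diverges (lim aₙ = 1 ≠ 0)


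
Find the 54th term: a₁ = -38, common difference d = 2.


aₙ = a₁ + (n-1)d
= -38 + (54-1)×2
= -38 + 106
= 68

a_54 = 68


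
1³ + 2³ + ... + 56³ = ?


n(n+1)/2 = 56×57/2 = 1596
Σk³ = 1596² = 2547216

Σk³ = 2547216


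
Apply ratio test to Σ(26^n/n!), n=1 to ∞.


aₙ = 26^n/n!
a_{n+1}/aₙ = 26^(n+1)/(n+1)! × n!/26^n
= 26/(n+1)
L = lim(n→∞) 26/(n+1) = 0
L < 1 → series CONVERGES

Converges (ratio test: L = 0 < 1)


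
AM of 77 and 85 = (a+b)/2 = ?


AM = (77 + 85)/2 = 162/2 = 81

AM = 81


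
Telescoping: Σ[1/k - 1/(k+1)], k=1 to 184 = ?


Telescoping: adjacent terms cancel.
= 1/1 - 1/185
= 1 - 1/185 = 184/185

Sum = 184/185


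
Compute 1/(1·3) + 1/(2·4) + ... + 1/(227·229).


1/(k(k+2)) = (1/2)·(1/k - 1/(k+2)) (partial fractions)
Telescoping: Σ = (1/2)·(1 + 1/2 - 1/228 - 1/229) = 77861/104424

Sum = 77861/104424


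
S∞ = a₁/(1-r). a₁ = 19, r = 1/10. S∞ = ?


S∞ = a₁/(1-r) = 19/(1 - 1/10)
= 19/(9/10)
= 190/9

S∞ = 190/9


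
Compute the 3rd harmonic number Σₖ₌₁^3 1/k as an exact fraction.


H_3 = 1/1 + 1/2 + 1/3
= 11/6
≈ 1.8333

H_3 = 11/6 ≈ 1.8333


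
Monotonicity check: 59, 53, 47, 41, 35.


Differences: -6, -6, -6, -6
All differences < 0 → strictly DECREASING

Monotonically decreasing


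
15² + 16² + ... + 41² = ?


Σₖ₌15^41 k² = Σₖ₌₁^41 k² − Σₖ₌₁^14 k²
= 41·42·83/6 − 14·15·29/6
= 23821 − 1015 = 22806

Σk² = 22806


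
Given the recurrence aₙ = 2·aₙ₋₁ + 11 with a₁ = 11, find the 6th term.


Computing step by step:
a_1 = 11
a_2 = 33
a_3 = 77
a_4 = 165
a_5 = 341
a_6 = 693


a_6 = 693


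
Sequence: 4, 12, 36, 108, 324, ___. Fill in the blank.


Pattern: geometric (r=3)
Terms: 4, 12, 36, 108, 324
Next term = 972

Next term = 972


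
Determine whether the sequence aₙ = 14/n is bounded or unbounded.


a₁ = 14, a₂ = 14/2, a₃ = 14/3, ...
0 < aₙ ≤ 14 for all n ≥ 1
Lower bound: 0, Upper bound: 14
The sequence IS bounded

Bounded (0 < aₙ ≤ 14)


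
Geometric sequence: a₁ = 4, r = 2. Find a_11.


aₙ = a₁·r^(n-1)
= 4×2^10
= 4×1024
= 4096

a_11 = 4096


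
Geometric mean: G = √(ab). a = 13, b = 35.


GM = √(13×35) = √455 = 21.3307

GM = 21.3307


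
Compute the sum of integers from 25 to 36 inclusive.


Σₖ₌25^36 k = Σₖ₌₁^36 k − Σₖ₌₁^24 k
= 36·37/2 − 24·25/2
= 666 − 300 = 366

Σk = 366


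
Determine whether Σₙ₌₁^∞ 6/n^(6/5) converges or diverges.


p-series test: Σ c/n^p converges if p > 1, diverges if p ≤ 1 (constant c > 0 doesn't affect convergence).
p = 6/5
6/5 > 1 → CONVERGES

Converges (p = 6/5 > 1)


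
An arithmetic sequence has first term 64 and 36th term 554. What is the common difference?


d = (aₙ - a₁)/(n-1)
= (554 - 64)/(36-1)
= 490/35 = 14

d = 14


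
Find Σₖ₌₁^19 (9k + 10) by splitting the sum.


Σ(9k+10) = 9·Σk + 10·n
= 9·190 + 10·19
= 1710 + 190 = 1900

Σ = 1900


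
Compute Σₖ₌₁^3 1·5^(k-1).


Sₙ = 1×(5^3 - 1)/(5 - 1)
= 1×(125 - 1)/4
= 1×124/4
= 31

S_3 = 31


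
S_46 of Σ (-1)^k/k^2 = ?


S = -1 + 1/4 - 1/9 + 1/16 - 1/25 + 1/36 - 1/49 + 1/64 ± ...
= -0.8222
(Full series converges to -π²/12 ≈ -0.8225)

S_46 = -0.8222


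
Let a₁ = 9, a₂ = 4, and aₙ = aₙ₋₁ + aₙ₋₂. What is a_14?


Computing iteratively: 9, 4, 13, 17, 30, 47, 77, 124, 201, 325, 526, 851, ...
a_14 = 2228

a_14 = 2228


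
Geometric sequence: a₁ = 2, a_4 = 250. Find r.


r^(n-1) = aₙ/a₁
r^3 = 250/2 = 125
r = 125^(1/3)
= 5

r = 5


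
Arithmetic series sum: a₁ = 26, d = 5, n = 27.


aₙ = 26 + (27-1)×5 = 156
Sₙ = n(a₁+aₙ)/2 = 27×(26+156)/2
= 27×182/2 = 2457

S_27 = 2457


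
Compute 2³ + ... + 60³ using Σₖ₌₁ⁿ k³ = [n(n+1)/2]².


Σₖ₌2^60 k³ = [60·61/2]² − [1·2/2]²
= 3348900 − 1 = 3348899

Σk³ = 3348899


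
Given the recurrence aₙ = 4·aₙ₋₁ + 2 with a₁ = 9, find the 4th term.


Computing step by step:
a_1 = 9
a_2 = 38
a_3 = 154
a_4 = 618


a_4 = 618


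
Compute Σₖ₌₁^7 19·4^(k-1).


Sₙ = 19×(4^7 - 1)/(4 - 1)
= 19×(16384 - 1)/3
= 19×16383/3
= 103759

S_7 = 103759


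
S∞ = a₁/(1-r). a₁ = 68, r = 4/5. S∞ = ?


S∞ = a₁/(1-r) = 68/(1 - 4/5)
= 68/(1/5)
= 340

S∞ = 340


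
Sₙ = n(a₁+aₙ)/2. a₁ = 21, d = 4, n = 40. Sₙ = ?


aₙ = 21 + (40-1)×4 = 177
Sₙ = n(a₁+aₙ)/2 = 40×(21+177)/2
= 40×198/2 = 3960

S_40 = 3960


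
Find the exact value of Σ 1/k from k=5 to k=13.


Σₖ₌5^13 1/k = 1/5 + 1/6 + 1/7 + 1/8 + 1/9 + 1/10 + 1/11 + 1/12 + 1/13
= 395243/360360
≈ 1.0968

Sum = 395243/360360 ≈ 1.0968


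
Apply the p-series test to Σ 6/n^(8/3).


p-series test: Σ c/n^p converges if p > 1, diverges if p ≤ 1 (constant c > 0 doesn't affect convergence).
p = 8/3
8/3 > 1 → CONVERGES

Converges (p = 8/3 > 1)


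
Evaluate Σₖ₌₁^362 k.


n(n+1)/2 = 362×363/2 = 131406/2 = 65703

Σk = 65703


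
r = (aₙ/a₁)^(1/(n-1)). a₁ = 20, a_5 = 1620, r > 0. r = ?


r^(n-1) = aₙ/a₁
r^4 = 1620/20 = 81
r = 81^(1/4)
= ±3; taking r > 0 gives r = 3

r = 3


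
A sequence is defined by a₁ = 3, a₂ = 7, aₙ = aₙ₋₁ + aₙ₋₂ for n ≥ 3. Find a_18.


Computing iteratively: 3, 7, 10, 17, 27, 44, 71, 115, 186, 301, 487, 788, ...
a_18 = 14140

a_18 = 14140


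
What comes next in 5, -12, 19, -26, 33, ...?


Pattern: alternating sign, magnitude arithmetic (d=7)
Terms: 5, -12, 19, -26, 33
Next term = -40

Next term = -40


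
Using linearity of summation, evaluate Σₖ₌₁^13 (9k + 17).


Σ(9k+17) = 9·Σk + 17·n
= 9·91 + 17·13
= 819 + 221 = 1040

Σ = 1040


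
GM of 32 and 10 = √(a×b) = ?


GM = √(32×10) = √320 = 17.8885

GM = 17.8885


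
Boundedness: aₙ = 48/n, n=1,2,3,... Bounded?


a₁ = 48, a₂ = 48/2, a₃ = 48/3, ...
0 < aₙ ≤ 48 for all n ≥ 1
Lower bound: 0, Upper bound: 48
The sequence IS bounded

Bounded (0 < aₙ ≤ 48)


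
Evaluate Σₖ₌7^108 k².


Σₖ₌7^108 k² = Σₖ₌₁^108 k² − Σₖ₌₁^6 k²
= 108·109·217/6 − 6·7·13/6
= 425754 − 91 = 425663

Σk² = 425663


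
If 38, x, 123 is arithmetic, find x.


AM = (38 + 123)/2 = 161/2 = 80.5

AM = 80.5


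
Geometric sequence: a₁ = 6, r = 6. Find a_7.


aₙ = a₁·r^(n-1)
= 6×6^6
= 6×46656
= 279936

a_7 = 279936


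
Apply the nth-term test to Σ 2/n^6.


lim(n→∞) 2/n^6 = 0
lim aₙ = 0 → nth-term test is INCONCLUSIVE
(Need other tests; this is actually a convergent p-series with p=6 > 1)

Inconclusive (lim aₙ = 0; need another test)


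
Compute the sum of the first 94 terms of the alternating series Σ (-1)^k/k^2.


S = -1 + 1/4 - 1/9 + 1/16 - 1/25 + 1/36 - 1/49 + 1/64 ± ...
= -0.8224
(Full series converges to -π²/12 ≈ -0.8225)

S_94 = -0.8224


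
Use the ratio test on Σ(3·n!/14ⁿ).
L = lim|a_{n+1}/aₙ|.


aₙ = 3·n!/14^n
a_{n+1}/aₙ = (n+1)!/14^(n+1) × 14^n/n!  (constant 3 cancels)
= (n+1)/14
L = lim(n→∞) (n+1)/14 = ∞
L > 1 → series DIVERGES

Diverges (ratio test: L = ∞ > 1)


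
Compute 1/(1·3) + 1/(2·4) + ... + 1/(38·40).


1/(k(k+2)) = (1/2)·(1/k - 1/(k+2)) (partial fractions)
Telescoping: Σ = (1/2)·(1 + 1/2 - 1/39 - 1/40) = 2261/3120

Sum = 2261/3120


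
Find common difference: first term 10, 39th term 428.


d = (aₙ - a₁)/(n-1)
= (428 - 10)/(39-1)
= 418/38 = 11

d = 11


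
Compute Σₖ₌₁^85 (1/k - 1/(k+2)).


Telescoping with gap 2: two head and two tail terms survive.
= (1 + 1/2) - (1/86 + 1/87)
= 3/2 - 1/86 - 1/87 = 5525/3741

Sum = 5525/3741


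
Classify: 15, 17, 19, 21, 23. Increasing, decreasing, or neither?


Differences: 2, 2, 2, 2
All differences > 0 → strictly INCREASING

Monotonically increasing


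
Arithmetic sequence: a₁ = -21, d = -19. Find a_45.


aₙ = a₁ + (n-1)d
= -21 + (45-1)×-19
= -21 - 836
= -857

a_45 = -857


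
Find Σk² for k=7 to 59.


Σₖ₌7^59 k² = Σₖ₌₁^59 k² − Σₖ₌₁^6 k²
= 59·60·119/6 − 6·7·13/6
= 70210 − 91 = 70119

Σk² = 70119


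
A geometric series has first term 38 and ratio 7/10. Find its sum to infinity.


S∞ = a₁/(1-r) = 38/(1 - 7/10)
= 38/(3/10)
= 380/3

S∞ = 380/3


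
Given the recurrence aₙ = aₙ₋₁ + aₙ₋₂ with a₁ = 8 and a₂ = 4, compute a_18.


Computing iteratively: 8, 4, 12, 16, 28, 44, 72, 116, 188, 304, 492, 796, ...
a_18 = 14284

a_18 = 14284


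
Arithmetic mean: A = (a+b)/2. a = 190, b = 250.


AM = (190 + 250)/2 = 440/2 = 220

AM = 220


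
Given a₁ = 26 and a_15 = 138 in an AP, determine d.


d = (aₙ - a₁)/(n-1)
= (138 - 26)/(15-1)
= 112/14 = 8

d = 8


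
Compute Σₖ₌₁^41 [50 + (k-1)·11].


aₙ = 50 + (41-1)×11 = 490
Sₙ = n(a₁+aₙ)/2 = 41×(50+490)/2
= 41×540/2 = 11070

S_41 = 11070


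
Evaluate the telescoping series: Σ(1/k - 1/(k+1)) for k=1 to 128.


Telescoping: adjacent terms cancel.
= 1/1 - 1/129
= 1 - 1/129 = 128/129

Sum = 128/129


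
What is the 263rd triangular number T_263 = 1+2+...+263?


n(n+1)/2 = 263×264/2 = 69432/2 = 34716

Σk = 34716


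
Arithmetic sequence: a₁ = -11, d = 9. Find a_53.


aₙ = a₁ + (n-1)d
= -11 + (53-1)×9
= -11 + 468
= 457

a_53 = 457


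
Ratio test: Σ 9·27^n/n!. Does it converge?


aₙ = 9·27^n/n!
a_{n+1}/aₙ = 27^(n+1)/(n+1)! × n!/27^n  (constant 9 cancels)
= 27/(n+1)
L = lim(n→∞) 27/(n+1) = 0
L < 1 → series CONVERGES

Converges (ratio test: L = 0 < 1)


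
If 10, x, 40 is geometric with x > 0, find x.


GM = √(10×40) = √400 = 20

GM = 20


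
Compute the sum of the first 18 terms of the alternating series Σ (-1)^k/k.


S = -1 + 1/2 - 1/3 + 1/4 - 1/5 + 1/6 - 1/7 + 1/8 ± ...
= -0.6661
(Full series converges to -ln(2) ≈ -0.6931)

S_18 = -0.6661


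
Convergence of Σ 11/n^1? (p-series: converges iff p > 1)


p-series test: Σ c/n^p converges if p > 1, diverges if p ≤ 1 (constant c > 0 doesn't affect convergence).
p = 1
1 ≤ 1 → DIVERGES

Diverges (p = 1 ≤ 1)


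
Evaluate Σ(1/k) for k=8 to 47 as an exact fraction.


Σₖ₌8^47 1/k = 1/8 + 1/9 + 1/10 + ... + 1/47
= 816866824984547958443/442720643463713815200
≈ 1.8451

Sum = 816866824984547958443/442720643463713815200 ≈ 1.8451


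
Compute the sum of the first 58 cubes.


n(n+1)/2 = 58×59/2 = 1711
Σk³ = 1711² = 2927521

Σk³ = 2927521


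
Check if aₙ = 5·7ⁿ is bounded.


aₙ = 5·7ⁿ → as n→∞, aₙ→∞ (since base 7 > 1)
No finite upper bound exists
The sequence is UNBOUNDED

Unbounded (aₙ → ∞ as n → ∞)


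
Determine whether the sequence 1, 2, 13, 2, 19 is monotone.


Differences: 1, 11, -11, 17
Difference at position 1 is +1 (> 0) but position 3 is -11 (< 0) — sequence both rises and falls
→ NOT monotonic

Not monotonic


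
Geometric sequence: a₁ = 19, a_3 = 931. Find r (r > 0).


r^(n-1) = aₙ/a₁
r^2 = 931/19 = 49
r = 49^(1/2)
= ±7; taking r > 0 gives r = 7

r = 7


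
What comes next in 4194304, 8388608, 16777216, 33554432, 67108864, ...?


Pattern: powers of 2: 2ⁿ
Terms: 4194304, 8388608, 16777216, 33554432, 67108864
Next term = 134217728

Next term = 134217728


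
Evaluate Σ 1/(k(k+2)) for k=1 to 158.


1/(k(k+2)) = (1/2)·(1/k - 1/(k+2)) (partial fractions)
Telescoping: Σ = (1/2)·(1 + 1/2 - 1/159 - 1/160) = 37841/50880

Sum = 37841/50880


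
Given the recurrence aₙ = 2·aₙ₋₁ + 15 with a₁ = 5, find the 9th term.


Computing step by step:
a_1 = 5
a_2 = 25
a_3 = 65
a_4 = 145
a_5 = 305
a_6 = 625
a_7 = 1265
a_8 = 2545
a_9 = 5105


a_9 = 5105


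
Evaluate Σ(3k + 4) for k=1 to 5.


Σ(3k+4) = 3·Σk + 4·n
= 3·15 + 4·5
= 45 + 20 = 65

Σ = 65


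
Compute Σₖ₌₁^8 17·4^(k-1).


Sₙ = 17×(4^8 - 1)/(4 - 1)
= 17×(65536 - 1)/3
= 17×65535/3
= 371365

S_8 = 371365


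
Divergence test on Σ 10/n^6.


lim(n→∞) 10/n^6 = 0
lim aₙ = 0 → nth-term test is INCONCLUSIVE
(Need other tests; this is actually a convergent p-series with p=6 > 1)

Inconclusive (lim aₙ = 0; need another test)


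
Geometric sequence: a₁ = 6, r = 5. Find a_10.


aₙ = a₁·r^(n-1)
= 6×5^9
= 6×1953125
= 11718750

a_10 = 11718750


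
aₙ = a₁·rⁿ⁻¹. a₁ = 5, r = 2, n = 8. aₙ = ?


aₙ = a₁·r^(n-1)
= 5×2^7
= 5×128
= 640

a_8 = 640


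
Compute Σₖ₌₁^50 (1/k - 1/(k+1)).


Telescoping: adjacent terms cancel.
= 1/1 - 1/51
= 1 - 1/51 = 50/51

Sum = 50/51


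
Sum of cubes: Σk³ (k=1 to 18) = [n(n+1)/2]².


n(n+1)/2 = 18×19/2 = 171
Σk³ = 171² = 29241

Σk³ = 29241


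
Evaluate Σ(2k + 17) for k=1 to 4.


Σ(2k+17) = 2·Σk + 17·n
= 2·10 + 17·4
= 20 + 68 = 88

Σ = 88


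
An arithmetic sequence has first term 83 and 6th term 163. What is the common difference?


d = (aₙ - a₁)/(n-1)
= (163 - 83)/(6-1)
= 80/5 = 16

d = 16


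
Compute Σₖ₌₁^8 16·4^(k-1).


Sₙ = 16×(4^8 - 1)/(4 - 1)
= 16×(65536 - 1)/3
= 16×65535/3
= 349520

S_8 = 349520


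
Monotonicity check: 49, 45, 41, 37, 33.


Differences: -4, -4, -4, -4
All differences < 0 → strictly DECREASING

Monotonically decreasing


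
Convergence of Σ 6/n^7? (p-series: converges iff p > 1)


p-series test: Σ c/n^p converges if p > 1, diverges if p ≤ 1 (constant c > 0 doesn't affect convergence).
p = 7
7 > 1 → CONVERGES

Converges (p = 7 > 1)


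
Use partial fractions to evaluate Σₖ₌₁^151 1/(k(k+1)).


1/(k(k+1)) = 1/k - 1/(k+1) (partial fractions)
Telescoping: Σ = 1 - 1/152 = 151/152

Sum = 151/152


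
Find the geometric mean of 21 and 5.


GM = √(21×5) = √105 = 10.247

GM = 10.247


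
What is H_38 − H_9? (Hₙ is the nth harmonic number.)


Σₖ₌10^38 1/k = 1/10 + 1/11 + 1/12 + ... + 1/38
= 97070223234499/69388720221600
≈ 1.3989

Sum = 97070223234499/69388720221600 ≈ 1.3989


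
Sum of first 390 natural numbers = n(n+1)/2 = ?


n(n+1)/2 = 390×391/2 = 152490/2 = 76245

Σk = 76245


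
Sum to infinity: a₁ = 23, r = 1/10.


S∞ = a₁/(1-r) = 23/(1 - 1/10)
= 23/(9/10)
= 230/9

S∞ = 230/9


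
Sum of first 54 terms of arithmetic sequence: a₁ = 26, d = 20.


aₙ = 26 + (54-1)×20 = 1086
Sₙ = n(a₁+aₙ)/2 = 54×(26+1086)/2
= 54×1112/2 = 30024

S_54 = 30024


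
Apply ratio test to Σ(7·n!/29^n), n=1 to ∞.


aₙ = 7·n!/29^n
a_{n+1}/aₙ = (n+1)!/29^(n+1) × 29^n/n!  (constant 7 cancels)
= (n+1)/29
L = lim(n→∞) (n+1)/29 = ∞
L > 1 → series DIVERGES

Diverges (ratio test: L = ∞ > 1)


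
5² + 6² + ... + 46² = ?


Σₖ₌5^46 k² = Σₖ₌₁^46 k² − Σₖ₌₁^4 k²
= 46·47·93/6 − 4·5·9/6
= 33511 − 30 = 33481

Σk² = 33481


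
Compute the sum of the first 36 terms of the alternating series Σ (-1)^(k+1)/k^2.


S = 1 - 1/4 + 1/9 - 1/16 + 1/25 - 1/36 + 1/49 - 1/64 ± ...
= 0.8221
(Full series converges to +π²/12 ≈ +0.8225)

S_36 = 0.8221


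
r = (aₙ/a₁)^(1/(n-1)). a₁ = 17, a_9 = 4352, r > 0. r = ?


r^(n-1) = aₙ/a₁
r^8 = 4352/17 = 256
r = 256^(1/8)
= ±2; taking r > 0 gives r = 2

r = 2


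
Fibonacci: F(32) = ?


Fibonacci sequence: 1, 1, 2, 3, 5, 8, 13, 21, 34, 55, 89, ...
F(32) = 2178309

F(32) = 2178309


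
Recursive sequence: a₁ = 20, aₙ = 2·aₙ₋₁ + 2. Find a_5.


Computing step by step:
a_1 = 20
a_2 = 42
a_3 = 86
a_4 = 174
a_5 = 350


a_5 = 350


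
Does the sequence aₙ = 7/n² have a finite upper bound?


a₁ = 7, a₂ = 7/4, a₃ = 7/9, ...
0 < aₙ ≤ 7 for all n ≥ 1
The sequence IS bounded

Bounded (0 < aₙ ≤ 7)


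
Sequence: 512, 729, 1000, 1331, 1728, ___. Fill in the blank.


Pattern: perfect cubes: n³
Terms: 512, 729, 1000, 1331, 1728
Next term = 2197

Next term = 2197


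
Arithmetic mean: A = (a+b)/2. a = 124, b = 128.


AM = (124 + 128)/2 = 252/2 = 126

AM = 126


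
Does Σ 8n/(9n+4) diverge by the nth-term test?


lim(n→∞) 8n/(9n+4) = 8/9 = 8/9  (divide numerator and denominator by n)
lim aₙ = 8/9 ≠ 0 → series DIVERGES

Diverges (lim aₙ = 8/9 ≠ 0)


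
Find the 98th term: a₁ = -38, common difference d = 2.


aₙ = a₁ + (n-1)d
= -38 + (98-1)×2
= -38 + 194
= 156

a_98 = 156


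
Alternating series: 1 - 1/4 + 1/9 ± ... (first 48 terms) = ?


S = 1 - 1/4 + 1/9 - 1/16 + 1/25 - 1/36 + 1/49 - 1/64 ± ...
= 0.8223
(Full series converges to +π²/12 ≈ +0.8225)

S_48 = 0.8223


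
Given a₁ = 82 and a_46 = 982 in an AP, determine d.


d = (aₙ - a₁)/(n-1)
= (982 - 82)/(46-1)
= 900/45 = 20

d = 20


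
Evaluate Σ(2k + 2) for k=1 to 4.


Σ(2k+2) = 2·Σk + 2·n
= 2·10 + 2·4
= 20 + 8 = 28

Σ = 28


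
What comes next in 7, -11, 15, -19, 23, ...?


Pattern: alternating sign, magnitude arithmetic (d=4)
Terms: 7, -11, 15, -19, 23
Next term = -27

Next term = -27


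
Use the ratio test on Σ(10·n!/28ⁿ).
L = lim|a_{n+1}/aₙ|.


aₙ = 10·n!/28^n
a_{n+1}/aₙ = (n+1)!/28^(n+1) × 28^n/n!  (constant 10 cancels)
= (n+1)/28
L = lim(n→∞) (n+1)/28 = ∞
L > 1 → series DIVERGES

Diverges (ratio test: L = ∞ > 1)


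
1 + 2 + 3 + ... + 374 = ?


n(n+1)/2 = 374×375/2 = 140250/2 = 70125

Σk = 70125


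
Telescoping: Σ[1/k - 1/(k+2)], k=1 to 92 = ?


Telescoping with gap 2: two head and two tail terms survive.
= (1 + 1/2) - (1/93 + 1/94)
= 3/2 - 1/93 - 1/94 = 6463/4371

Sum = 6463/4371


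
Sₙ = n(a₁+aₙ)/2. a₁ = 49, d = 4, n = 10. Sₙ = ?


aₙ = 49 + (10-1)×4 = 85
Sₙ = n(a₁+aₙ)/2 = 10×(49+85)/2
= 10×134/2 = 670

S_10 = 670


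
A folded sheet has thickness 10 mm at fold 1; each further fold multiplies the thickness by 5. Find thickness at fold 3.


aₙ = a₁·r^(n-1)
= 10×5^2
= 10×25
= 250

a_3 = 250


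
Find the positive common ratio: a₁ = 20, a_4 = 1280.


r^(n-1) = aₙ/a₁
r^3 = 1280/20 = 64
r = 64^(1/3)
= 4

r = 4


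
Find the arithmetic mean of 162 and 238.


AM = (162 + 238)/2 = 400/2 = 200

AM = 200


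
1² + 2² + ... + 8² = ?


n = 8
n(n+1)(2n+1)/6 = 8×9×17/6
= 1224/6 = 204

Σk² = 204


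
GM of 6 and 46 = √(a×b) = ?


GM = √(6×46) = √276 = 16.6132

GM = 16.6132


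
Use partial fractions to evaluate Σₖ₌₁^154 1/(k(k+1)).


1/(k(k+1)) = 1/k - 1/(k+1) (partial fractions)
Telescoping: Σ = 1 - 1/155 = 154/155

Sum = 154/155


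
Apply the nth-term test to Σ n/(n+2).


lim(n→∞) n/(n+2) = 1/1 = 1  (divide numerator and denominator by n)
lim aₙ = 1 ≠ 0 → series DIVERGES

Diverges (lim aₙ = 1 ≠ 0)


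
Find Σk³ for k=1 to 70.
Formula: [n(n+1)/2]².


n(n+1)/2 = 70×71/2 = 2485
Σk³ = 2485² = 6175225

Σk³ = 6175225


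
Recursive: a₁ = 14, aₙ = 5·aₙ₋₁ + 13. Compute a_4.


Computing step by step:
a_1 = 14
a_2 = 83
a_3 = 428
a_4 = 2153


a_4 = 2153


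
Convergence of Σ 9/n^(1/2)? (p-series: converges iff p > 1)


p-series test: Σ c/n^p converges if p > 1, diverges if p ≤ 1 (constant c > 0 doesn't affect convergence).
p = 1/2
1/2 ≤ 1 → DIVERGES

Diverges (p = 1/2 ≤ 1)


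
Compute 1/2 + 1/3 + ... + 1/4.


Σₖ₌2^4 1/k = 1/2 + 1/3 + 1/4
= 13/12
≈ 1.0833

Sum = 13/12 ≈ 1.0833


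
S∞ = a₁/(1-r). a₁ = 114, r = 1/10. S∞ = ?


S∞ = a₁/(1-r) = 114/(1 - 1/10)
= 114/(9/10)
= 380/3

S∞ = 380/3


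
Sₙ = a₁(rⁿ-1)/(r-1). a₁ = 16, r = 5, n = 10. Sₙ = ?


Sₙ = 16×(5^10 - 1)/(5 - 1)
= 16×(9765625 - 1)/4
= 16×9765624/4
= 39062496

S_10 = 39062496


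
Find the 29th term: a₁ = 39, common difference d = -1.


aₙ = a₁ + (n-1)d
= 39 + (29-1)×-1
= 39 - 28
= 11

a_29 = 11


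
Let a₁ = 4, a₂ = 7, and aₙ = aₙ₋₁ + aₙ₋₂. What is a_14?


Computing iteratively: 4, 7, 11, 18, 29, 47, 76, 123, 199, 322, 521, 843, ...
a_14 = 2207

a_14 = 2207


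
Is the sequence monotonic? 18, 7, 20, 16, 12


Differences: -11, 13, -4, -4
Difference at position 2 is +13 (> 0) but position 1 is -11 (< 0) — sequence both rises and falls
→ NOT monotonic

Not monotonic


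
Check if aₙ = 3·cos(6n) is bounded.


For all n, -1 ≤ cos(6n) ≤ 1, so -3 ≤ 3·cos(6n) ≤ 3
Lower bound: -3, Upper bound: 3
The sequence IS bounded

Bounded (-3 ≤ aₙ ≤ 3)


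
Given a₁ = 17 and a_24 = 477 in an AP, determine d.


d = (aₙ - a₁)/(n-1)
= (477 - 17)/(24-1)
= 460/23 = 20

d = 20


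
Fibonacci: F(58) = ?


Fibonacci sequence: 1, 1, 2, 3, 5, 8, 13, 21, 34, 55, 89, ...
F(58) = 591286729879

F(58) = 591286729879


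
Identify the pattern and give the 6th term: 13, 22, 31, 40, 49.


Pattern: arithmetic (d=9)
Terms: 13, 22, 31, 40, 49
Next term = 58

Next term = 58


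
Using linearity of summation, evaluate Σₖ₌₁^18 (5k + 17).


Σ(5k+17) = 5·Σk + 17·n
= 5·171 + 17·18
= 855 + 306 = 1161

Σ = 1161


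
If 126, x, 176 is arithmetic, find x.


AM = (126 + 176)/2 = 302/2 = 151

AM = 151


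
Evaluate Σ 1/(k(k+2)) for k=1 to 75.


1/(k(k+2)) = (1/2)·(1/k - 1/(k+2)) (partial fractions)
Telescoping: Σ = (1/2)·(1 + 1/2 - 1/76 - 1/77) = 8625/11704

Sum = 8625/11704


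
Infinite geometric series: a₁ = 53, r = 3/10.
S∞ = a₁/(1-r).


S∞ = a₁/(1-r) = 53/(1 - 3/10)
= 53/(7/10)
= 530/7

S∞ = 530/7


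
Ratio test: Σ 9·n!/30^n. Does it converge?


aₙ = 9·n!/30^n
a_{n+1}/aₙ = (n+1)!/30^(n+1) × 30^n/n!  (constant 9 cancels)
= (n+1)/30
L = lim(n→∞) (n+1)/30 = ∞
L > 1 → series DIVERGES

Diverges (ratio test: L = ∞ > 1)


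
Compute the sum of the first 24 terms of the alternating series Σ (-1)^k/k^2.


S = -1 + 1/4 - 1/9 + 1/16 - 1/25 + 1/36 - 1/49 + 1/64 ± ...
= -0.8216
(Full series converges to -π²/12 ≈ -0.8225)

S_24 = -0.8216


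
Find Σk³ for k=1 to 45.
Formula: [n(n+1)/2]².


n(n+1)/2 = 45×46/2 = 1035
Σk³ = 1035² = 1071225

Σk³ = 1071225


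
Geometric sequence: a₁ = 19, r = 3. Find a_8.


aₙ = a₁·r^(n-1)
= 19×3^7
= 19×2187
= 41553

a_8 = 41553


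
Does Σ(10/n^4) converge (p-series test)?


p-series test: Σ c/n^p converges if p > 1, diverges if p ≤ 1 (constant c > 0 doesn't affect convergence).
p = 4
4 > 1 → CONVERGES

Converges (p = 4 > 1)


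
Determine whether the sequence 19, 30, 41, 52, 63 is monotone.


Differences: 11, 11, 11, 11
All differences > 0 → strictly INCREASING

Monotonically increasing


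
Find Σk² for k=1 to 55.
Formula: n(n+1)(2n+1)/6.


n = 55
n(n+1)(2n+1)/6 = 55×56×111/6
= 341880/6 = 56980

Σk² = 56980


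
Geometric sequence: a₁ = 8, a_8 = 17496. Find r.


r^(n-1) = aₙ/a₁
r^7 = 17496/8 = 2187
r = 2187^(1/7)
= 3

r = 3


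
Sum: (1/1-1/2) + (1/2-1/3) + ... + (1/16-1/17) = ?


Telescoping: adjacent terms cancel.
= 1/1 - 1/17
= 1 - 1/17 = 16/17

Sum = 16/17


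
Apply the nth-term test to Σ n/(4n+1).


lim(n→∞) n/(4n+1) = 1/4 = 1/4  (divide numerator and denominator by n)
lim aₙ = 1/4 ≠ 0 → series DIVERGES

Diverges (lim aₙ = 1/4 ≠ 0)


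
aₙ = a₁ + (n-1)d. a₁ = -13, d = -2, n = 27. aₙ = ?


aₙ = a₁ + (n-1)d
= -13 + (27-1)×-2
= -13 - 52
= -65

a_27 = -65


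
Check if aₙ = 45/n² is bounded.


a₁ = 45, a₂ = 45/4, a₃ = 45/9, ...
0 < aₙ ≤ 45 for all n ≥ 1
The sequence IS bounded

Bounded (0 < aₙ ≤ 45)


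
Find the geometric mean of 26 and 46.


GM = √(26×46) = √1196 = 34.5832

GM = 34.5832


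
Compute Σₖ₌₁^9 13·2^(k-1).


Sₙ = 13×(2^9 - 1)/(2 - 1)
= 13×(512 - 1)/1
= 13×511/1
= 6643

S_9 = 6643


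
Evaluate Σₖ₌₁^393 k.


n(n+1)/2 = 393×394/2 = 154842/2 = 77421

Σk = 77421


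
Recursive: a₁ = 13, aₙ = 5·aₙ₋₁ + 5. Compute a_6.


Computing step by step:
a_1 = 13
a_2 = 70
a_3 = 355
a_4 = 1780
a_5 = 8905
a_6 = 44530


a_6 = 44530


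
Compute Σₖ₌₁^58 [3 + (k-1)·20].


aₙ = 3 + (58-1)×20 = 1143
Sₙ = n(a₁+aₙ)/2 = 58×(3+1143)/2
= 58×1146/2 = 33234

S_58 = 33234


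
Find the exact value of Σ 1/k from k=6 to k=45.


Σₖ₌6^45 1/k = 1/6 + 1/7 + 1/8 + ... + 1/45
= 2841505942647531667/1345655451257488800
≈ 2.1116

Sum = 2841505942647531667/1345655451257488800 ≈ 2.1116


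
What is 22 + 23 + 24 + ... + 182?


Σₖ₌22^182 k = Σₖ₌₁^182 k − Σₖ₌₁^21 k
= 182·183/2 − 21·22/2
= 16653 − 231 = 16422

Σk = 16422


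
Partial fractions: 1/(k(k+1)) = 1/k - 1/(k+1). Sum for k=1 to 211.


1/(k(k+1)) = 1/k - 1/(k+1) (partial fractions)
Telescoping: Σ = 1 - 1/212 = 211/212

Sum = 211/212


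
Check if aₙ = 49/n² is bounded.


a₁ = 49, a₂ = 49/4, a₃ = 49/9, ...
0 < aₙ ≤ 49 for all n ≥ 1
The sequence IS bounded

Bounded (0 < aₙ ≤ 49)


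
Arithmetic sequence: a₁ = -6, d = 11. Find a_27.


aₙ = a₁ + (n-1)d
= -6 + (27-1)×11
= -6 + 286
= 280

a_27 = 280


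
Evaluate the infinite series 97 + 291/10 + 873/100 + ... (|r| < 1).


S∞ = a₁/(1-r) = 97/(1 - 3/10)
= 97/(7/10)
= 970/7

S∞ = 970/7


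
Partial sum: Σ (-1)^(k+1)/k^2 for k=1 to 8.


S = 1 - 1/4 + 1/9 - 1/16 + 1/25 - 1/36 + 1/49 - 1/64
= 0.8156
(Full series converges to +π²/12 ≈ +0.8225)

S_8 = 0.8156


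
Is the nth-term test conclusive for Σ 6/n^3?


lim(n→∞) 6/n^3 = 0
lim aₙ = 0 → nth-term test is INCONCLUSIVE
(Need other tests; this is actually a convergent p-series with p=3 > 1)

Inconclusive (lim aₙ = 0; need another test)


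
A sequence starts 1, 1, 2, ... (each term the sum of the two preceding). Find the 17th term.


Computing iteratively: 1, 1, 2, 3, 5, 8, 13, 21, 34, 55, 89, 144, ...
a_17 = 1597

a_17 = 1597
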